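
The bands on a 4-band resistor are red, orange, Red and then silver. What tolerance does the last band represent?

±10%

The last band, silver, is the tolerance band.
Silver corresponds to ±10%.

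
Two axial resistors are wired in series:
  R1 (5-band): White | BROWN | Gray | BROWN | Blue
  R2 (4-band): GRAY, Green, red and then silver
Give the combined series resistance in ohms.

17680 Ω

R1: white, brown, grey → 918; brown ×10 → 9180 Ω.
R2: grey, green → 85; red ×10^2 → 8500 Ω.
Series: 9180 + 8500 = 17680 Ω.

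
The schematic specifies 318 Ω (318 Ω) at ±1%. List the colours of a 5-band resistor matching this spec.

318 Ω = 318 × 10^0.
3 → orange
1 → brown
8 → grey
Multiplier 10^0 → black.
±1% tolerance → brown.

orange, brown, grey, black, brown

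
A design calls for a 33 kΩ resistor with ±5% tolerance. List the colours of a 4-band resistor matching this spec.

33000 Ω = 33 × 10^3.
3 → orange
3 → orange
Multiplier 10^3 → orange.
±5% tolerance → gold.

orange, orange, orange, gold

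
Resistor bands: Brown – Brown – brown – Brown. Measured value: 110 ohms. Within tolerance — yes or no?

yes

Brown → 1 (first significant figure)
Brown → 1 (second significant figure)
Brown → ×10 multiplier
Brown → ±1% tolerance
11 × 10 = 110 Ω
Allowed range: 108.9 Ω to 111.1 Ω.
110 ohms lies inside that range.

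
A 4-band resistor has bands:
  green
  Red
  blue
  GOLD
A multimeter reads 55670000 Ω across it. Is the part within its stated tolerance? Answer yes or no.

no

Green → 5 (first significant figure)
Red → 2 (second significant figure)
Blue → ×10^6 multiplier
Gold → ±5% tolerance
52 × 1000000 = 52000000 Ω
Allowed range: 49400000 Ω to 54600000 Ω.
55670000 Ω lies outside that range.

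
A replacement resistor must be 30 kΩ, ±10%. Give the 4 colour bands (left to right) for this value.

30000 Ω = 30 × 10^3.
3 → orange
0 → black
Multiplier 10^3 → orange.
±10% tolerance → silver.

orange, black, orange, silver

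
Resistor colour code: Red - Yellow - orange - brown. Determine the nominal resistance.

Red → 2 (first significant figure)
Yellow → 4 (second significant figure)
Orange → ×10^3 multiplier
24 × 1000 = 24000 Ω

24000 Ω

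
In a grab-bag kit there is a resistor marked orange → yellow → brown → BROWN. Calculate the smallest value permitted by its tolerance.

336.6 Ω

Orange → 3 (first significant figure)
Yellow → 4 (second significant figure)
Brown → ×10 multiplier
Brown → ±1% tolerance
34 × 10 = 340 Ω
Smallest = 340 × (1 − 1/100) = 336.6 Ω.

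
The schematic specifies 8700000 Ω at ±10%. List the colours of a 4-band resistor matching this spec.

8700000 Ω = 87 × 10^5.
8 → grey
7 → violet
Multiplier 10^5 → green.
±10% tolerance → silver.

grey, violet, green, silver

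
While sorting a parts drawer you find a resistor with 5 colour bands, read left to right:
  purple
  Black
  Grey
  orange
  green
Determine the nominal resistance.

708000 Ω

Violet → 7 (first significant figure)
Black → 0 (second significant figure)
Grey → 8 (third significant figure)
Orange → ×10^3 multiplier
708 × 1000 = 708000 Ω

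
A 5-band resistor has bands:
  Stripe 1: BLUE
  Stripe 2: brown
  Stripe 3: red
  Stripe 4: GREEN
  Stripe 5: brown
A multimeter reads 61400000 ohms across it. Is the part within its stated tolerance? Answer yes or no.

yes

Blue → 6 (first significant figure)
Brown → 1 (second significant figure)
Red → 2 (third significant figure)
Green → ×10^5 multiplier
Brown → ±1% tolerance
612 × 100000 = 61200000 Ω
Allowed range: 60588000 Ω to 61812000 Ω.
61400000 ohms lies inside that range.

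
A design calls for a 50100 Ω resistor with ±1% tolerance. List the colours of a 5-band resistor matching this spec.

50100 Ω = 501 × 10^2.
5 → green
0 → black
1 → brown
Multiplier 10^2 → red.
±1% tolerance → brown.

green, black, brown, red, brown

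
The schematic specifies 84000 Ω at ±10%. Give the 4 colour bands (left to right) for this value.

84000 Ω = 84 × 10^3.
8 → grey
4 → yellow
Multiplier 10^3 → orange.
±10% tolerance → silver.

grey, yellow, orange, silver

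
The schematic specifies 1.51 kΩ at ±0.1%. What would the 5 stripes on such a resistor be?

1510 Ω = 151 × 10^1.
1 → brown
5 → green
1 → brown
Multiplier 10^1 → brown.
±0.1% tolerance → violet.

brown, green, brown, brown, violet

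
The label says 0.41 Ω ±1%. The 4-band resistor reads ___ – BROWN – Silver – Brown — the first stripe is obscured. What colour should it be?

0.41 Ω = 41 × 10^-2.
The first band gives digit 4 of the significand, and 4 is yellow.

yellow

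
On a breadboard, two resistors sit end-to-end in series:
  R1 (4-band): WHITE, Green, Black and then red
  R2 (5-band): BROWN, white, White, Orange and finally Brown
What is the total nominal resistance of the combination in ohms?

199095 Ω

R1: white, green → 95; black ×1 → 95 Ω.
R2: brown, white, white → 199; orange ×10^3 → 199000 Ω.
Series: 95 + 199000 = 199095 Ω.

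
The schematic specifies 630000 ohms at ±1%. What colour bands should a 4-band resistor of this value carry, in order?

630000 Ω = 63 × 10^4.
6 → blue
3 → orange
Multiplier 10^4 → yellow.
±1% tolerance → brown.

blue, orange, yellow, brown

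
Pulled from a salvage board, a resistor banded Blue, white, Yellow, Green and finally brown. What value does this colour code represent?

69400000 Ω

Blue → 6 (first significant figure)
White → 9 (second significant figure)
Yellow → 4 (third significant figure)
Green → ×10^5 multiplier
694 × 100000 = 69400000 Ω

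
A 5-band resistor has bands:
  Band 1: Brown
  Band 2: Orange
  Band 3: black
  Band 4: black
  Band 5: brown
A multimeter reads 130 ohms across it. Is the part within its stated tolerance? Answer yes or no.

yes

Brown → 1 (first significant figure)
Orange → 3 (second significant figure)
Black → 0 (third significant figure)
Black → ×1 multiplier
Brown → ±1% tolerance
130 × 1 = 130 Ω
Allowed range: 128.7 Ω to 131.3 Ω.
130 ohms lies inside that range.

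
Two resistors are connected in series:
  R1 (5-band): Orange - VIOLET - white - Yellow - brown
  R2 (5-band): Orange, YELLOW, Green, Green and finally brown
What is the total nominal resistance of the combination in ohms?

R1: orange, violet, white → 379; yellow ×10^4 → 3790000 Ω.
R2: orange, yellow, green → 345; green ×10^5 → 34500000 Ω.
Series: 3790000 + 34500000 = 38290000 Ω.

38290000 Ω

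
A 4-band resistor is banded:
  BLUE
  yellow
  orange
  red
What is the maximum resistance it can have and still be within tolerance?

Blue → 6 (first significant figure)
Yellow → 4 (second significant figure)
Orange → ×10^3 multiplier
Red → ±2% tolerance
64 × 1000 = 64000 Ω
Maximum = 64000 × (1 + 2/100) = 65280 Ω.

65280 Ω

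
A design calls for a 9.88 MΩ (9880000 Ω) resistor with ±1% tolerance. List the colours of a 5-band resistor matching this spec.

9880000 Ω = 988 × 10^4.
9 → white
8 → grey
8 → grey
Multiplier 10^4 → yellow.
±1% tolerance → brown.

white, grey, grey, yellow, brown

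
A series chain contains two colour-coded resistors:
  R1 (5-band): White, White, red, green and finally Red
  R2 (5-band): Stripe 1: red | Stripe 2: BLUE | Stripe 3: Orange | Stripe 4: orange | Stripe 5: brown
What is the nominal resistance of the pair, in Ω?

R1: white, white, red → 992; green ×10^5 → 99200000 Ω.
R2: red, blue, orange → 263; orange ×10^3 → 263000 Ω.
Series: 99200000 + 263000 = 99463000 Ω.

99463000 Ω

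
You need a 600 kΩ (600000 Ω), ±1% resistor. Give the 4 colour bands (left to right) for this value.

blue, black, yellow, brown

600000 Ω = 60 × 10^4.
6 → blue
0 → black
Multiplier 10^4 → yellow.
±1% tolerance → brown.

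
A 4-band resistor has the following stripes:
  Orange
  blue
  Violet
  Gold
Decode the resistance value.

Orange → 3 (first significant figure)
Blue → 6 (second significant figure)
Violet → ×10^7 multiplier
36 × 10000000 = 360000000 Ω

360000000 Ω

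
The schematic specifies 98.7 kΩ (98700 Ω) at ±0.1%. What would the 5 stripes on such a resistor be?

white, grey, violet, red, violet

98700 Ω = 987 × 10^2.
9 → white
8 → grey
7 → violet
Multiplier 10^2 → red.
±0.1% tolerance → violet.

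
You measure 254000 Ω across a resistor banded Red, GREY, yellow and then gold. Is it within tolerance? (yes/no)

Red → 2 (first significant figure)
Grey → 8 (second significant figure)
Yellow → ×10^4 multiplier
Gold → ±5% tolerance
28 × 10000 = 280000 Ω
Allowed range: 266000 Ω to 294000 Ω.
254000 Ω lies outside that range.

no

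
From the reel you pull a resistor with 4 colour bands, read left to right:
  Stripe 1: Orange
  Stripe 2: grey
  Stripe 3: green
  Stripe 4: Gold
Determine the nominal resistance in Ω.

3800000 Ω

Orange → 3 (first significant figure)
Grey → 8 (second significant figure)
Green → ×10^5 multiplier
38 × 100000 = 3800000 Ω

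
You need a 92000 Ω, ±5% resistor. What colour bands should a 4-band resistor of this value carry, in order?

white, red, orange, gold

92000 Ω = 92 × 10^3.
9 → white
2 → red
Multiplier 10^3 → orange.
±5% tolerance → gold.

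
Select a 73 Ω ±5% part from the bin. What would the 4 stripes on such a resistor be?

73 Ω = 73 × 10^0.
7 → violet
3 → orange
Multiplier 10^0 → black.
±5% tolerance → gold.

violet, orange, black, gold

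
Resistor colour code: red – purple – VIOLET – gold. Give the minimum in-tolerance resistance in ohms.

256500000 Ω

Red → 2 (first significant figure)
Violet → 7 (second significant figure)
Violet → ×10^7 multiplier
Gold → ±5% tolerance
27 × 10000000 = 270000000 Ω
Minimum = 270000000 × (1 − 5/100) = 256500000 Ω.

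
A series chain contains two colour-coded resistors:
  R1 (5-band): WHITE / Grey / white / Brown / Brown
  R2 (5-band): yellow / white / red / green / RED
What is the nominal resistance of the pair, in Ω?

49209890 Ω

R1: white, grey, white → 989; brown ×10 → 9890 Ω.
R2: yellow, white, red → 492; green ×10^5 → 49200000 Ω.
Series: 9890 + 49200000 = 49209890 Ω.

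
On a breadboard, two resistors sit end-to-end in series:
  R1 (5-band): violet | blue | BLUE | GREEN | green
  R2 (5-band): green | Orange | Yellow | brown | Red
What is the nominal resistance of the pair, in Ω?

76605340 Ω

R1: violet, blue, blue → 766; green ×10^5 → 76600000 Ω.
R2: green, orange, yellow → 534; brown ×10 → 5340 Ω.
Series: 76600000 + 5340 = 76605340 Ω.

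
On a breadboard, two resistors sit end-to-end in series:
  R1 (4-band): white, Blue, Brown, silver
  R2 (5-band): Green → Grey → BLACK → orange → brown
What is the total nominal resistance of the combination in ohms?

R1: white, blue → 96; brown ×10 → 960 Ω.
R2: green, grey, black → 580; orange ×10^3 → 580000 Ω.
Series: 960 + 580000 = 580960 Ω.

580960 Ω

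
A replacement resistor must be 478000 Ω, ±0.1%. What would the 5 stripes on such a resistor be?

yellow, violet, grey, orange, violet

478000 Ω = 478 × 10^3.
4 → yellow
7 → violet
8 → grey
Multiplier 10^3 → orange.
±0.1% tolerance → violet.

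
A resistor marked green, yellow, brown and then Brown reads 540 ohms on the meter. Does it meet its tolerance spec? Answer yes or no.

yes

Green → 5 (first significant figure)
Yellow → 4 (second significant figure)
Brown → ×10 multiplier
Brown → ±1% tolerance
54 × 10 = 540 Ω
Allowed range: 534.6 Ω to 545.4 Ω.
540 ohms lies inside that range.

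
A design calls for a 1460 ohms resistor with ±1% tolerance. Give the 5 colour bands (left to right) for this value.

1460 Ω = 146 × 10^1.
1 → brown
4 → yellow
6 → blue
Multiplier 10^1 → brown.
±1% tolerance → brown.

brown, yellow, blue, brown, brown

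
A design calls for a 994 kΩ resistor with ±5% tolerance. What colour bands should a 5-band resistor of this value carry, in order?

white, white, yellow, orange, gold

994000 Ω = 994 × 10^3.
9 → white
9 → white
4 → yellow
Multiplier 10^3 → orange.
±5% tolerance → gold.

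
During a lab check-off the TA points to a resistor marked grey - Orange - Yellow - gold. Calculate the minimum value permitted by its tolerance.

788500 Ω

Grey → 8 (first significant figure)
Orange → 3 (second significant figure)
Yellow → ×10^4 multiplier
Gold → ±5% tolerance
83 × 10000 = 830000 Ω
Minimum = 830000 × (1 − 5/100) = 788500 Ω.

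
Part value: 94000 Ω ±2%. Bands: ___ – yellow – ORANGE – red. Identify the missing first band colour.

white

94000 Ω = 94 × 10^3.
The first band gives digit 9 of the significand, and 9 is white.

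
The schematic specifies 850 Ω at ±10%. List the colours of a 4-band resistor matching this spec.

850 Ω = 85 × 10^1.
8 → grey
5 → green
Multiplier 10^1 → brown.
±10% tolerance → silver.

grey, green, brown, silver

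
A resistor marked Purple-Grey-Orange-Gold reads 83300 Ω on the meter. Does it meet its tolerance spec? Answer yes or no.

no

Violet → 7 (first significant figure)
Grey → 8 (second significant figure)
Orange → ×10^3 multiplier
Gold → ±5% tolerance
78 × 1000 = 78000 Ω
Allowed range: 74100 Ω to 81900 Ω.
83300 Ω lies outside that range.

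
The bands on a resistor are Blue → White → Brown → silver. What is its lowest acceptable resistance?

621 Ω

Blue → 6 (first significant figure)
White → 9 (second significant figure)
Brown → ×10 multiplier
Silver → ±10% tolerance
69 × 10 = 690 Ω
Lowest = 690 × (1 − 10/100) = 621 Ω.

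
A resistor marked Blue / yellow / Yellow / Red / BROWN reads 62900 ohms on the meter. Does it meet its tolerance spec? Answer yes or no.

Blue → 6 (first significant figure)
Yellow → 4 (second significant figure)
Yellow → 4 (third significant figure)
Red → ×10^2 multiplier
Brown → ±1% tolerance
644 × 100 = 64400 Ω
Allowed range: 63756 Ω to 65044 Ω.
62900 ohms lies outside that range.

no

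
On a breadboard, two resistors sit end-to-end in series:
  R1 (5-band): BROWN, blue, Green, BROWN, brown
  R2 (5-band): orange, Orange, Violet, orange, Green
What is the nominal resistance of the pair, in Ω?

338650 Ω

R1: brown, blue, green → 165; brown ×10 → 1650 Ω.
R2: orange, orange, violet → 337; orange ×10^3 → 337000 Ω.
Series: 1650 + 337000 = 338650 Ω.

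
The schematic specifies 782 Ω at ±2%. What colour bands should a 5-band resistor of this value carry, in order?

violet, grey, red, black, red

782 Ω = 782 × 10^0.
7 → violet
8 → grey
2 → red
Multiplier 10^0 → black.
±2% tolerance → red.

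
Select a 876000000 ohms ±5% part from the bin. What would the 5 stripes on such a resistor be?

876000000 Ω = 876 × 10^6.
8 → grey
7 → violet
6 → blue
Multiplier 10^6 → blue.
±5% tolerance → gold.

grey, violet, blue, blue, gold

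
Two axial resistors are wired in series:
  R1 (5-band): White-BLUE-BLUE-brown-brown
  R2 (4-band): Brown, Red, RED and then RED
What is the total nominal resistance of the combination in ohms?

R1: white, blue, blue → 966; brown ×10 → 9660 Ω.
R2: brown, red → 12; red ×10^2 → 1200 Ω.
Series: 9660 + 1200 = 10860 Ω.

10860 Ω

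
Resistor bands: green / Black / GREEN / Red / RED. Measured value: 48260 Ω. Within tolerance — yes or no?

Green → 5 (first significant figure)
Black → 0 (second significant figure)
Green → 5 (third significant figure)
Red → ×10^2 multiplier
Red → ±2% tolerance
505 × 100 = 50500 Ω
Allowed range: 49490 Ω to 51510 Ω.
48260 Ω lies outside that range.

no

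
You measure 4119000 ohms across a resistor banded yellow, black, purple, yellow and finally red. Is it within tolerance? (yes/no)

yes

Yellow → 4 (first significant figure)
Black → 0 (second significant figure)
Violet → 7 (third significant figure)
Yellow → ×10^4 multiplier
Red → ±2% tolerance
407 × 10000 = 4070000 Ω
Allowed range: 3988600 Ω to 4151400 Ω.
4119000 ohms lies inside that range.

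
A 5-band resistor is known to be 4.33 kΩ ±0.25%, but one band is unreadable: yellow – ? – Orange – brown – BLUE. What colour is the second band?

orange

4330 Ω = 433 × 10^1.
The second band gives digit 3 of the significand, and 3 is orange.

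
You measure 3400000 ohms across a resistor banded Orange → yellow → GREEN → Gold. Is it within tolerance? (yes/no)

Orange → 3 (first significant figure)
Yellow → 4 (second significant figure)
Green → ×10^5 multiplier
Gold → ±5% tolerance
34 × 100000 = 3400000 Ω
Allowed range: 3230000 Ω to 3570000 Ω.
3400000 ohms lies inside that range.

yes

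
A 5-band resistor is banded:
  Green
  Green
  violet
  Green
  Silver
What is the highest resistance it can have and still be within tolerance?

61270000 Ω

Green → 5 (first significant figure)
Green → 5 (second significant figure)
Violet → 7 (third significant figure)
Green → ×10^5 multiplier
Silver → ±10% tolerance
557 × 100000 = 55700000 Ω
Highest = 55700000 × (1 + 10/100) = 61270000 Ω.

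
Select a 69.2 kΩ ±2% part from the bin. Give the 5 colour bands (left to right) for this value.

blue, white, red, red, red

69200 Ω = 692 × 10^2.
6 → blue
9 → white
2 → red
Multiplier 10^2 → red.
±2% tolerance → red.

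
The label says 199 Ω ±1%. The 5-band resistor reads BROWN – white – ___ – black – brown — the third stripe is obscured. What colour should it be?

white

199 Ω = 199 × 10^0.
The third band gives digit 9 of the significand, and 9 is white.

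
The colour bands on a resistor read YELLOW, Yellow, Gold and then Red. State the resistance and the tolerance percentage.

Yellow → 4 (first significant figure)
Yellow → 4 (second significant figure)
Gold → ×0.1 multiplier
Red → ±2% tolerance
44 × 0.1 = 4.4 Ω

4.4 Ω ±2%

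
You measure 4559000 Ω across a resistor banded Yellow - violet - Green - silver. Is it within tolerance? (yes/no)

yes

Yellow → 4 (first significant figure)
Violet → 7 (second significant figure)
Green → ×10^5 multiplier
Silver → ±10% tolerance
47 × 100000 = 4700000 Ω
Allowed range: 4230000 Ω to 5170000 Ω.
4559000 Ω lies inside that range.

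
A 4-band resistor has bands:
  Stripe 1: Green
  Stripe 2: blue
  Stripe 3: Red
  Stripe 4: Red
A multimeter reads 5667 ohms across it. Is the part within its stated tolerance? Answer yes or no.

Green → 5 (first significant figure)
Blue → 6 (second significant figure)
Red → ×10^2 multiplier
Red → ±2% tolerance
56 × 100 = 5600 Ω
Allowed range: 5488 Ω to 5712 Ω.
5667 ohms lies inside that range.

yes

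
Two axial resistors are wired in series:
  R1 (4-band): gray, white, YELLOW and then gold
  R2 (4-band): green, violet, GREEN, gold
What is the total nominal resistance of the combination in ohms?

R1: grey, white → 89; yellow ×10^4 → 890000 Ω.
R2: green, violet → 57; green ×10^5 → 5700000 Ω.
Series: 890000 + 5700000 = 6590000 Ω.

6590000 Ω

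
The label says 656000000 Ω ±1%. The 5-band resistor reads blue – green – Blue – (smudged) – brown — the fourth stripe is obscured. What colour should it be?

blue

656000000 Ω = 656 × 10^6.
The fourth band is the multiplier, 10^6, which is blue.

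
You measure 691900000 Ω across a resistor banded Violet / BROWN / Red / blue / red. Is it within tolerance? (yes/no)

no

Violet → 7 (first significant figure)
Brown → 1 (second significant figure)
Red → 2 (third significant figure)
Blue → ×10^6 multiplier
Red → ±2% tolerance
712 × 1000000 = 712000000 Ω
Allowed range: 697760000 Ω to 726240000 Ω.
691900000 Ω lies outside that range.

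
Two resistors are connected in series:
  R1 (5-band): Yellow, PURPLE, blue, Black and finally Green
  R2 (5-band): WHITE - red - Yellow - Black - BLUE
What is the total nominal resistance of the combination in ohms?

1400 Ω

R1: yellow, violet, blue → 476; black ×1 → 476 Ω.
R2: white, red, yellow → 924; black ×1 → 924 Ω.
Series: 476 + 924 = 1400 Ω.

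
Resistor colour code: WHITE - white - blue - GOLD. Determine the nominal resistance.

White → 9 (first significant figure)
White → 9 (second significant figure)
Blue → ×10^6 multiplier
99 × 1000000 = 99000000 Ω

99000000 Ω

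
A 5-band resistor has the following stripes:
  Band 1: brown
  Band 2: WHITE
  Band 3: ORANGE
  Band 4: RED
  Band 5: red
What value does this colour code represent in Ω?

Brown → 1 (first significant figure)
White → 9 (second significant figure)
Orange → 3 (third significant figure)
Red → ×10^2 multiplier
193 × 100 = 19300 Ω

19300 Ω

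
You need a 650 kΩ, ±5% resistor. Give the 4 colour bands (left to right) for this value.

650000 Ω = 65 × 10^4.
6 → blue
5 → green
Multiplier 10^4 → yellow.
±5% tolerance → gold.

blue, green, yellow, gold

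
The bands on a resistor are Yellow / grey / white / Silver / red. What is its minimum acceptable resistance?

Yellow → 4 (first significant figure)
Grey → 8 (second significant figure)
White → 9 (third significant figure)
Silver → ×0.01 multiplier
Red → ±2% tolerance
489 × 0.01 = 4.89 Ω
Minimum = 4.89 × (1 − 2/100) = 4.7922 Ω.

4.7922 Ω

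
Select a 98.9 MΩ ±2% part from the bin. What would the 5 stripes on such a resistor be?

98900000 Ω = 989 × 10^5.
9 → white
8 → grey
9 → white
Multiplier 10^5 → green.
±2% tolerance → red.

white, grey, white, green, red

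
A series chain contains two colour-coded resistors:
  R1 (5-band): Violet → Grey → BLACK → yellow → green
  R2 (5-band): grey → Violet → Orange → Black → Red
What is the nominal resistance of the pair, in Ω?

7800873 Ω

R1: violet, grey, black → 780; yellow ×10^4 → 7800000 Ω.
R2: grey, violet, orange → 873; black ×1 → 873 Ω.
Series: 7800000 + 873 = 7800873 Ω.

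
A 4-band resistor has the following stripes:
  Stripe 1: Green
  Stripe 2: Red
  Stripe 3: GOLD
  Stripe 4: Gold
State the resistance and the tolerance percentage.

Green → 5 (first significant figure)
Red → 2 (second significant figure)
Gold → ×0.1 multiplier
Gold → ±5% tolerance
52 × 0.1 = 5.2 Ω

5.2 Ω ±5%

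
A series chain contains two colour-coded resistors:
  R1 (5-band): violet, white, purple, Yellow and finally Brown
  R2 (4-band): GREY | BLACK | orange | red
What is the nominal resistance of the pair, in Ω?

8050000 Ω

R1: violet, white, violet → 797; yellow ×10^4 → 7970000 Ω.
R2: grey, black → 80; orange ×10^3 → 80000 Ω.
Series: 7970000 + 80000 = 8050000 Ω.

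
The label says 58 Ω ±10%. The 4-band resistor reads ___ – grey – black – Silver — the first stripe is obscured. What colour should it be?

58 Ω = 58 × 10^0.
The first band gives digit 5 of the significand, and 5 is green.

green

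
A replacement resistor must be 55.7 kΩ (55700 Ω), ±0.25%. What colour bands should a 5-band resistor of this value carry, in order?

55700 Ω = 557 × 10^2.
5 → green
5 → green
7 → violet
Multiplier 10^2 → red.
±0.25% tolerance → blue.

green, green, violet, red, blue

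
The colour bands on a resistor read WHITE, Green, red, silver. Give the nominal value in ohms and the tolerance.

White → 9 (first significant figure)
Green → 5 (second significant figure)
Red → ×10^2 multiplier
Silver → ±10% tolerance
95 × 100 = 9500 Ω

9500 Ω ±10%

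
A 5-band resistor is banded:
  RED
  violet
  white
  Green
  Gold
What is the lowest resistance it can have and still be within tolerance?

26505000 Ω

Red → 2 (first significant figure)
Violet → 7 (second significant figure)
White → 9 (third significant figure)
Green → ×10^5 multiplier
Gold → ±5% tolerance
279 × 100000 = 27900000 Ω
Lowest = 27900000 × (1 − 5/100) = 26505000 Ω.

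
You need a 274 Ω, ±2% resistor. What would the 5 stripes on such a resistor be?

274 Ω = 274 × 10^0.
2 → red
7 → violet
4 → yellow
Multiplier 10^0 → black.
±2% tolerance → red.

red, violet, yellow, black, red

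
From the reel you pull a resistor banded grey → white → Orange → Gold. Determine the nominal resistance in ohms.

89000 Ω

Grey → 8 (first significant figure)
White → 9 (second significant figure)
Orange → ×10^3 multiplier
89 × 1000 = 89000 Ω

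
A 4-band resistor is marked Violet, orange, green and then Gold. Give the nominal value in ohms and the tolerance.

7300000 Ω ±5%

Violet → 7 (first significant figure)
Orange → 3 (second significant figure)
Green → ×10^5 multiplier
Gold → ±5% tolerance
73 × 100000 = 7300000 Ω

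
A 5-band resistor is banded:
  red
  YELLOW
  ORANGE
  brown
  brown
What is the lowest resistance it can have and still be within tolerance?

Red → 2 (first significant figure)
Yellow → 4 (second significant figure)
Orange → 3 (third significant figure)
Brown → ×10 multiplier
Brown → ±1% tolerance
243 × 10 = 2430 Ω
Lowest = 2430 × (1 − 1/100) = 2405.7 Ω.

2405.7 Ω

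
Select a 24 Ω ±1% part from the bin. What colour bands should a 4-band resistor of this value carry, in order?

red, yellow, black, brown

24 Ω = 24 × 10^0.
2 → red
4 → yellow
Multiplier 10^0 → black.
±1% tolerance → brown.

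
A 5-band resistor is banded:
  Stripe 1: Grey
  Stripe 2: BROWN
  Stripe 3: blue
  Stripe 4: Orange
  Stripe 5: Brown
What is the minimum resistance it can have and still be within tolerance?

807840 Ω

Grey → 8 (first significant figure)
Brown → 1 (second significant figure)
Blue → 6 (third significant figure)
Orange → ×10^3 multiplier
Brown → ±1% tolerance
816 × 1000 = 816000 Ω
Minimum = 816000 × (1 − 1/100) = 807840 Ω.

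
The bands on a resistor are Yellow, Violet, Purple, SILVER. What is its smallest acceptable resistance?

423000000 Ω

Yellow → 4 (first significant figure)
Violet → 7 (second significant figure)
Violet → ×10^7 multiplier
Silver → ±10% tolerance
47 × 10000000 = 470000000 Ω
Smallest = 470000000 × (1 − 10/100) = 423000000 Ω.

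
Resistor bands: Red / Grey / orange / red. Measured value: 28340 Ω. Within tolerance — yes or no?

Red → 2 (first significant figure)
Grey → 8 (second significant figure)
Orange → ×10^3 multiplier
Red → ±2% tolerance
28 × 1000 = 28000 Ω
Allowed range: 27440 Ω to 28560 Ω.
28340 Ω lies inside that range.

yes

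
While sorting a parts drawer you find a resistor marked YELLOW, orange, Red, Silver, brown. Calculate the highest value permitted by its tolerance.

4.3632 Ω

Yellow → 4 (first significant figure)
Orange → 3 (second significant figure)
Red → 2 (third significant figure)
Silver → ×0.01 multiplier
Brown → ±1% tolerance
432 × 0.01 = 4.32 Ω
Highest = 4.32 × (1 + 1/100) = 4.3632 Ω.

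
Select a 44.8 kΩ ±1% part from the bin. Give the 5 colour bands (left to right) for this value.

yellow, yellow, grey, red, brown

44800 Ω = 448 × 10^2.
4 → yellow
4 → yellow
8 → grey
Multiplier 10^2 → red.
±1% tolerance → brown.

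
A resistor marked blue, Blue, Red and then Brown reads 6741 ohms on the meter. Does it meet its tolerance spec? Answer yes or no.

no

Blue → 6 (first significant figure)
Blue → 6 (second significant figure)
Red → ×10^2 multiplier
Brown → ±1% tolerance
66 × 100 = 6600 Ω
Allowed range: 6534 Ω to 6666 Ω.
6741 ohms lies outside that range.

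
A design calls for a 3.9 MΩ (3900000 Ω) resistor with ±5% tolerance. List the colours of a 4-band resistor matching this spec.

orange, white, green, gold

3900000 Ω = 39 × 10^5.
3 → orange
9 → white
Multiplier 10^5 → green.
±5% tolerance → gold.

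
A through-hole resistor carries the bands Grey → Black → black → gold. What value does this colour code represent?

Grey → 8 (first significant figure)
Black → 0 (second significant figure)
Black → ×1 multiplier
80 × 1 = 80 Ω

80 Ω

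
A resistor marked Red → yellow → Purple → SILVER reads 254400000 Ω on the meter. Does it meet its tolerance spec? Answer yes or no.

Red → 2 (first significant figure)
Yellow → 4 (second significant figure)
Violet → ×10^7 multiplier
Silver → ±10% tolerance
24 × 10000000 = 240000000 Ω
Allowed range: 216000000 Ω to 264000000 Ω.
254400000 Ω lies inside that range.

yes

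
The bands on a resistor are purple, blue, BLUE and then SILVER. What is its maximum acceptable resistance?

83600000 Ω

Violet → 7 (first significant figure)
Blue → 6 (second significant figure)
Blue → ×10^6 multiplier
Silver → ±10% tolerance
76 × 1000000 = 76000000 Ω
Maximum = 76000000 × (1 + 10/100) = 83600000 Ω.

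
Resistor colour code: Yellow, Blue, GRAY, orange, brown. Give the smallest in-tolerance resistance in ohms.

Yellow → 4 (first significant figure)
Blue → 6 (second significant figure)
Grey → 8 (third significant figure)
Orange → ×10^3 multiplier
Brown → ±1% tolerance
468 × 1000 = 468000 Ω
Smallest = 468000 × (1 − 1/100) = 463320 Ω.

463320 Ω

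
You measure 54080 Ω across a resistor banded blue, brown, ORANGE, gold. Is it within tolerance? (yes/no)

Blue → 6 (first significant figure)
Brown → 1 (second significant figure)
Orange → ×10^3 multiplier
Gold → ±5% tolerance
61 × 1000 = 61000 Ω
Allowed range: 57950 Ω to 64050 Ω.
54080 Ω lies outside that range.

no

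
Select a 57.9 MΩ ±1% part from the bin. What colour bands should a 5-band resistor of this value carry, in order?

green, violet, white, green, brown

57900000 Ω = 579 × 10^5.
5 → green
7 → violet
9 → white
Multiplier 10^5 → green.
±1% tolerance → brown.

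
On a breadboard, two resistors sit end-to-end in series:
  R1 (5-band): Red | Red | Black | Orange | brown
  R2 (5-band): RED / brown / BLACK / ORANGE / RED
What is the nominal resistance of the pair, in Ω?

430000 Ω

R1: red, red, black → 220; orange ×10^3 → 220000 Ω.
R2: red, brown, black → 210; orange ×10^3 → 210000 Ω.
Series: 220000 + 210000 = 430000 Ω.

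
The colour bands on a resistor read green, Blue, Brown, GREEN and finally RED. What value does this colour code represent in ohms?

Green → 5 (first significant figure)
Blue → 6 (second significant figure)
Brown → 1 (third significant figure)
Green → ×10^5 multiplier
561 × 100000 = 56100000 Ω

56100000 Ω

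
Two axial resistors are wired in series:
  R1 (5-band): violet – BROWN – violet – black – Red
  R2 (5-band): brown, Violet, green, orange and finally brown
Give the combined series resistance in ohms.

R1: violet, brown, violet → 717; black ×1 → 717 Ω.
R2: brown, violet, green → 175; orange ×10^3 → 175000 Ω.
Series: 717 + 175000 = 175717 Ω.

175717 Ω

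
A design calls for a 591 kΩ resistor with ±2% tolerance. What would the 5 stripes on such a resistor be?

green, white, brown, orange, red

591000 Ω = 591 × 10^3.
5 → green
9 → white
1 → brown
Multiplier 10^3 → orange.
±2% tolerance → red.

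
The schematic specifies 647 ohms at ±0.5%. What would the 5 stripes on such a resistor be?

blue, yellow, violet, black, green

647 Ω = 647 × 10^0.
6 → blue
4 → yellow
7 → violet
Multiplier 10^0 → black.
±0.5% tolerance → green.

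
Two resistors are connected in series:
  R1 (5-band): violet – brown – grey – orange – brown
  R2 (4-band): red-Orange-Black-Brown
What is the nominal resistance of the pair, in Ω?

718023 Ω

R1: violet, brown, grey → 718; orange ×10^3 → 718000 Ω.
R2: red, orange → 23; black ×1 → 23 Ω.
Series: 718000 + 23 = 718023 Ω.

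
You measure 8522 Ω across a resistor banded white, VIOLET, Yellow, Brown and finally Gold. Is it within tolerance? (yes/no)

no

White → 9 (first significant figure)
Violet → 7 (second significant figure)
Yellow → 4 (third significant figure)
Brown → ×10 multiplier
Gold → ±5% tolerance
974 × 10 = 9740 Ω
Allowed range: 9253 Ω to 10227 Ω.
8522 Ω lies outside that range.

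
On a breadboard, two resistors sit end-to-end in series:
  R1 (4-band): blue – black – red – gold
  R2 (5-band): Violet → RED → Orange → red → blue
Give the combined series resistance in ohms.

R1: blue, black → 60; red ×10^2 → 6000 Ω.
R2: violet, red, orange → 723; red ×10^2 → 72300 Ω.
Series: 6000 + 72300 = 78300 Ω.

78300 Ω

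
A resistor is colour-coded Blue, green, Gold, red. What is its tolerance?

±2%

The last band, red, is the tolerance band.
Red corresponds to ±2%.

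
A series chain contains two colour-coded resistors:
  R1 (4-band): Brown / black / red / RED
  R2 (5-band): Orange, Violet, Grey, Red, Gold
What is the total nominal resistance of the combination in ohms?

38800 Ω

R1: brown, black → 10; red ×10^2 → 1000 Ω.
R2: orange, violet, grey → 378; red ×10^2 → 37800 Ω.
Series: 1000 + 37800 = 38800 Ω.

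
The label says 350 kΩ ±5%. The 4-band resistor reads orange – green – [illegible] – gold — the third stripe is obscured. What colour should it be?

yellow

350000 Ω = 35 × 10^4.
The third band is the multiplier, 10^4, which is yellow.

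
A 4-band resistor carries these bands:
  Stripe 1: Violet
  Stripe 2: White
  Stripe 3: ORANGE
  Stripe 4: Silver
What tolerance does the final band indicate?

The last band, silver, is the tolerance band.
Silver corresponds to ±10%.

±10%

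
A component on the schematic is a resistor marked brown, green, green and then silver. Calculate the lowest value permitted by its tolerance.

Brown → 1 (first significant figure)
Green → 5 (second significant figure)
Green → ×10^5 multiplier
Silver → ±10% tolerance
15 × 100000 = 1500000 Ω
Lowest = 1500000 × (1 − 10/100) = 1350000 Ω.

1350000 Ω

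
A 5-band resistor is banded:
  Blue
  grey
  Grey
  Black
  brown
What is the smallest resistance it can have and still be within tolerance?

Blue → 6 (first significant figure)
Grey → 8 (second significant figure)
Grey → 8 (third significant figure)
Black → ×1 multiplier
Brown → ±1% tolerance
688 × 1 = 688 Ω
Smallest = 688 × (1 − 1/100) = 681.12 Ω.

681.12 Ω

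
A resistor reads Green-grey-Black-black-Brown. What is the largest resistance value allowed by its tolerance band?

Green → 5 (first significant figure)
Grey → 8 (second significant figure)
Black → 0 (third significant figure)
Black → ×1 multiplier
Brown → ±1% tolerance
580 × 1 = 580 Ω
Largest = 580 × (1 + 1/100) = 585.8 Ω.

585.8 Ω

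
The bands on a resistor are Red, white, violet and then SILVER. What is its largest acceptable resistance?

Red → 2 (first significant figure)
White → 9 (second significant figure)
Violet → ×10^7 multiplier
Silver → ±10% tolerance
29 × 10000000 = 290000000 Ω
Largest = 290000000 × (1 + 10/100) = 319000000 Ω.

319000000 Ω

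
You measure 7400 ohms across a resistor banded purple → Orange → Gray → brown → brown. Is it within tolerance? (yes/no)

yes

Violet → 7 (first significant figure)
Orange → 3 (second significant figure)
Grey → 8 (third significant figure)
Brown → ×10 multiplier
Brown → ±1% tolerance
738 × 10 = 7380 Ω
Allowed range: 7306.2 Ω to 7453.8 Ω.
7400 ohms lies inside that range.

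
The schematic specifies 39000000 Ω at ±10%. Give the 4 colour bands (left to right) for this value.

39000000 Ω = 39 × 10^6.
3 → orange
9 → white
Multiplier 10^6 → blue.
±10% tolerance → silver.

orange, white, blue, silver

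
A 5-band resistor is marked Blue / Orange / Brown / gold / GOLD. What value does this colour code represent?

Blue → 6 (first significant figure)
Orange → 3 (second significant figure)
Brown → 1 (third significant figure)
Gold → ×0.1 multiplier
631 × 0.1 = 63.1 Ω

63.1 Ω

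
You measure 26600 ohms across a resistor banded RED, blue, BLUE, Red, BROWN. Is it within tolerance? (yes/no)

yes

Red → 2 (first significant figure)
Blue → 6 (second significant figure)
Blue → 6 (third significant figure)
Red → ×10^2 multiplier
Brown → ±1% tolerance
266 × 100 = 26600 Ω
Allowed range: 26334 Ω to 26866 Ω.
26600 ohms lies inside that range.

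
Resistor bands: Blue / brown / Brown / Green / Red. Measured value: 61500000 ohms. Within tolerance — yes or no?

Blue → 6 (first significant figure)
Brown → 1 (second significant figure)
Brown → 1 (third significant figure)
Green → ×10^5 multiplier
Red → ±2% tolerance
611 × 100000 = 61100000 Ω
Allowed range: 59878000 Ω to 62322000 Ω.
61500000 ohms lies inside that range.

yes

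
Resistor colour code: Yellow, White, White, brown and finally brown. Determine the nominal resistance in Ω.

4990 Ω

Yellow → 4 (first significant figure)
White → 9 (second significant figure)
White → 9 (third significant figure)
Brown → ×10 multiplier
499 × 10 = 4990 Ω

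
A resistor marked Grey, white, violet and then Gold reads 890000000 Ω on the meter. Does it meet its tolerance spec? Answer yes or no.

Grey → 8 (first significant figure)
White → 9 (second significant figure)
Violet → ×10^7 multiplier
Gold → ±5% tolerance
89 × 10000000 = 890000000 Ω
Allowed range: 845500000 Ω to 934500000 Ω.
890000000 Ω lies inside that range.

yes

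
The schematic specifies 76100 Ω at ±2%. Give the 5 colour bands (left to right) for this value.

76100 Ω = 761 × 10^2.
7 → violet
6 → blue
1 → brown
Multiplier 10^2 → red.
±2% tolerance → red.

violet, blue, brown, red, red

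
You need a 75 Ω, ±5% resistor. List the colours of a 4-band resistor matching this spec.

75 Ω = 75 × 10^0.
7 → violet
5 → green
Multiplier 10^0 → black.
±5% tolerance → gold.

violet, green, black, gold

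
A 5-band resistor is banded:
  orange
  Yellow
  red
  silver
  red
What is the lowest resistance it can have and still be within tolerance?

Orange → 3 (first significant figure)
Yellow → 4 (second significant figure)
Red → 2 (third significant figure)
Silver → ×0.01 multiplier
Red → ±2% tolerance
342 × 0.01 = 3.42 Ω
Lowest = 3.42 × (1 − 2/100) = 3.3516 Ω.

3.3516 Ω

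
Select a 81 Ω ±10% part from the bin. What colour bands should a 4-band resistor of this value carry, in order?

grey, brown, black, silver

81 Ω = 81 × 10^0.
8 → grey
1 → brown
Multiplier 10^0 → black.
±10% tolerance → silver.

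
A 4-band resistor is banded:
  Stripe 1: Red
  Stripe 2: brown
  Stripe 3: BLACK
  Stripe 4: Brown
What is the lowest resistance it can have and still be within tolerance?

Red → 2 (first significant figure)
Brown → 1 (second significant figure)
Black → ×1 multiplier
Brown → ±1% tolerance
21 × 1 = 21 Ω
Lowest = 21 × (1 − 1/100) = 20.79 Ω.

20.79 Ω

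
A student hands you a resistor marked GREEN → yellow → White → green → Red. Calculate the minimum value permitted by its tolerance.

Green → 5 (first significant figure)
Yellow → 4 (second significant figure)
White → 9 (third significant figure)
Green → ×10^5 multiplier
Red → ±2% tolerance
549 × 100000 = 54900000 Ω
Minimum = 54900000 × (1 − 2/100) = 53802000 Ω.

53802000 Ω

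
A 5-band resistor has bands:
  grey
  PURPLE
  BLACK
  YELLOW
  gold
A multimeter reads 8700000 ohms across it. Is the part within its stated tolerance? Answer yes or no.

yes

Grey → 8 (first significant figure)
Violet → 7 (second significant figure)
Black → 0 (third significant figure)
Yellow → ×10^4 multiplier
Gold → ±5% tolerance
870 × 10000 = 8700000 Ω
Allowed range: 8265000 Ω to 9135000 Ω.
8700000 ohms lies inside that range.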